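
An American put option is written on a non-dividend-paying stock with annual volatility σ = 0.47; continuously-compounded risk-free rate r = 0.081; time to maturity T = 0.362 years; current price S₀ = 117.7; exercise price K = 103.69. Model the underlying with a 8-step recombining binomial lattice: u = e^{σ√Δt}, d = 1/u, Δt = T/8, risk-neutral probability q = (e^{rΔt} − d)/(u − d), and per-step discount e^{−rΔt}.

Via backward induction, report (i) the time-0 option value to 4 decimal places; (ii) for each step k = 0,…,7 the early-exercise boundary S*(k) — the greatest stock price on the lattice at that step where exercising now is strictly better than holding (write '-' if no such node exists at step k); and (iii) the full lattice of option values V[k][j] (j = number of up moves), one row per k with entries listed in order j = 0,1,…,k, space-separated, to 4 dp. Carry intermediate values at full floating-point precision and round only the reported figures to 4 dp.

Δt=0.04525, u=1.10515, d=0.90486, q=0.49336, disc=e^(-rΔt)=0.99634
k=8 terminal: V=max(K-S,0) → 50.7949 39.0866 24.7866 7.3213 0.0000 0.0000 0.0000 0.0000 0.0000
k=7: j=0 S=58.4568 intr=45.2332 cont=44.8538 V=45.2332[EX]; j=1 S=71.3963 intr=32.2937 cont=31.9144 V=32.2937[EX]; j=2 S=87.1999 intr=16.4901 cont=16.1107 V=16.4901[EX]; j=3 S=106.5016 intr=0.0000 cont=3.6957 V=3.6957[hold]; j=4 S=130.0758 intr=0.0000 cont=0.0000 V=0.0000[hold]; j=5 S=158.8682 intr=0.0000 cont=0.0000 V=0.0000[hold]; j=6 S=194.0338 intr=0.0000 cont=0.0000 V=0.0000[hold]; j=7 S=236.9832 intr=0.0000 cont=0.0000 V=0.0000[hold]  S*(7)=87.1999
k=6: j=0 S=64.6034 intr=39.0866 cont=38.7072 V=39.0866[EX]; j=1 S=78.9034 intr=24.7866 cont=24.4072 V=24.7866[EX]; j=2 S=96.3687 intr=7.3213 cont=10.1406 V=10.1406[hold]; j=3 S=117.7000 intr=0.0000 cont=1.8655 V=1.8655[hold]; j=4 S=143.7530 intr=0.0000 cont=0.0000 V=0.0000[hold]; j=5 S=175.5728 intr=0.0000 cont=0.0000 V=0.0000[hold]; j=6 S=214.4359 intr=0.0000 cont=0.0000 V=0.0000[hold]  S*(6)=78.9034
k=5: j=0 S=71.3963 intr=32.2937 cont=31.9144 V=32.2937[EX]; j=1 S=87.1999 intr=16.4901 cont=17.4966 V=17.4966[hold]; j=2 S=106.5016 intr=0.0000 cont=6.0359 V=6.0359[hold]; j=3 S=130.0758 intr=0.0000 cont=0.9417 V=0.9417[hold]; j=4 S=158.8682 intr=0.0000 cont=0.0000 V=0.0000[hold]; j=5 S=194.0338 intr=0.0000 cont=0.0000 V=0.0000[hold]  S*(5)=71.3963
k=4: j=0 S=78.9034 intr=24.7866 cont=24.9020 V=24.9020[hold]; j=1 S=96.3687 intr=7.3213 cont=11.7990 V=11.7990[hold]; j=2 S=117.7000 intr=0.0000 cont=3.5097 V=3.5097[hold]; j=3 S=143.7530 intr=0.0000 cont=0.4754 V=0.4754[hold]; j=4 S=175.5728 intr=0.0000 cont=0.0000 V=0.0000[hold]  S*(4)=-
k=3: j=0 S=87.1999 intr=16.4901 cont=18.3701 V=18.3701[hold]; j=1 S=106.5016 intr=0.0000 cont=7.6812 V=7.6812[hold]; j=2 S=130.0758 intr=0.0000 cont=2.0053 V=2.0053[hold]; j=3 S=158.8682 intr=0.0000 cont=0.2400 V=0.2400[hold]  S*(3)=-
k=2: j=0 S=96.3687 intr=7.3213 cont=13.0487 V=13.0487[hold]; j=1 S=117.7000 intr=0.0000 cont=4.8631 V=4.8631[hold]; j=2 S=143.7530 intr=0.0000 cont=1.1302 V=1.1302[hold]  S*(2)=-
k=1: j=0 S=106.5016 intr=0.0000 cont=8.9773 V=8.9773[hold]; j=1 S=130.0758 intr=0.0000 cont=3.0104 V=3.0104[hold]  S*(1)=-
k=0: j=0 S=117.7000 intr=0.0000 cont=6.0114 V=6.0114[hold]  S*(0)=-

price = 6.0114
boundary = - - - - - 71.3963 78.9034 87.1999
tree:
6.0114
8.9773 3.0104
13.0487 4.8631 1.1302
18.3701 7.6812 2.0053 0.2400
24.9020 11.7990 3.5097 0.4754 0.0000
32.2937 17.4966 6.0359 0.9417 0.0000 0.0000
39.0866 24.7866 10.1406 1.8655 0.0000 0.0000 0.0000
45.2332 32.2937 16.4901 3.6957 0.0000 0.0000 0.0000 0.0000
50.7949 39.0866 24.7866 7.3213 0.0000 0.0000 0.0000 0.0000 0.0000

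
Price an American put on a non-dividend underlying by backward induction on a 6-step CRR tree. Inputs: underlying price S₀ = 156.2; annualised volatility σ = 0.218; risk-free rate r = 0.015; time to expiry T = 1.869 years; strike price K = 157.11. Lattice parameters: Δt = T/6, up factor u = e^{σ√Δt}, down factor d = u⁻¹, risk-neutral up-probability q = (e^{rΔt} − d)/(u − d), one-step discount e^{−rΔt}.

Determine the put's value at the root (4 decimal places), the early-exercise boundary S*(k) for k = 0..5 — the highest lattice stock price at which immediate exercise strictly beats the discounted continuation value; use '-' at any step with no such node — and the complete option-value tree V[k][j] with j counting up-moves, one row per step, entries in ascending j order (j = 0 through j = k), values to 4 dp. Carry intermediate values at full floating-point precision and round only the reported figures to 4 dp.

params: Δt=0.31150 u=1.12938 d=0.88544 q=0.48882 e^(-rΔt)=0.99534
t_6 payoffs: 81.8376 61.0997 34.6486 0.9100 0.0000 0.0000 0.0000
t_5: node(5,0) S=85.0113 payoff=72.0987 vs cont=71.3663 → 72.0987 [stop]  node(5,1) S=108.4322 payoff=48.6778 vs cont=47.9454 → 48.6778 [stop]  node(5,2) S=138.3057 payoff=18.8043 vs cont=18.0719 → 18.8043 [stop]  node(5,3) S=176.4095 payoff=0.0000 vs cont=0.4630 → 0.4630 [wait]  node(5,4) S=225.0109 payoff=0.0000 vs cont=0.0000 → 0.0000 [wait]  node(5,5) S=287.0022 payoff=0.0000 vs cont=0.0000 → 0.0000 [wait]  ⇒ S*(5)=138.3057
t_4: node(4,0) S=96.0103 payoff=61.0997 vs cont=60.3674 → 61.0997 [stop]  node(4,1) S=122.4614 payoff=34.6486 vs cont=33.9162 → 34.6486 [stop]  node(4,2) S=156.2000 payoff=0.9100 vs cont=9.7929 → 9.7929 [wait]  node(4,3) S=199.2337 payoff=0.0000 vs cont=0.2356 → 0.2356 [wait]  node(4,4) S=254.1233 payoff=0.0000 vs cont=0.0000 → 0.0000 [wait]  ⇒ S*(4)=122.4614
t_3: node(3,0) S=108.4322 payoff=48.6778 vs cont=47.9454 → 48.6778 [stop]  node(3,1) S=138.3057 payoff=18.8043 vs cont=22.3937 → 22.3937 [wait]  node(3,2) S=176.4095 payoff=0.0000 vs cont=5.0972 → 5.0972 [wait]  node(3,3) S=225.0109 payoff=0.0000 vs cont=0.1199 → 0.1199 [wait]  ⇒ S*(3)=108.4322
t_2: node(2,0) S=122.4614 payoff=34.6486 vs cont=35.6626 → 35.6626 [wait]  node(2,1) S=156.2000 payoff=0.9100 vs cont=13.8739 → 13.8739 [wait]  node(2,2) S=199.2337 payoff=0.0000 vs cont=2.6518 → 2.6518 [wait]  ⇒ S*(2)=-
t_1: node(1,0) S=138.3057 payoff=18.8043 vs cont=24.8953 → 24.8953 [wait]  node(1,1) S=176.4095 payoff=0.0000 vs cont=8.3492 → 8.3492 [wait]  ⇒ S*(1)=-
t_0: node(0,0) S=156.2000 payoff=0.9100 vs cont=16.7289 → 16.7289 [wait]  ⇒ S*(0)=-

price = 16.7289
boundary = - - - 108.4322 122.4614 138.3057
tree:
16.7289
24.8953 8.3492
35.6626 13.8739 2.6518
48.6778 22.3937 5.0972 0.1199
61.0997 34.6486 9.7929 0.2356 0.0000
72.0987 48.6778 18.8043 0.4630 0.0000 0.0000
81.8376 61.0997 34.6486 0.9100 0.0000 0.0000 0.0000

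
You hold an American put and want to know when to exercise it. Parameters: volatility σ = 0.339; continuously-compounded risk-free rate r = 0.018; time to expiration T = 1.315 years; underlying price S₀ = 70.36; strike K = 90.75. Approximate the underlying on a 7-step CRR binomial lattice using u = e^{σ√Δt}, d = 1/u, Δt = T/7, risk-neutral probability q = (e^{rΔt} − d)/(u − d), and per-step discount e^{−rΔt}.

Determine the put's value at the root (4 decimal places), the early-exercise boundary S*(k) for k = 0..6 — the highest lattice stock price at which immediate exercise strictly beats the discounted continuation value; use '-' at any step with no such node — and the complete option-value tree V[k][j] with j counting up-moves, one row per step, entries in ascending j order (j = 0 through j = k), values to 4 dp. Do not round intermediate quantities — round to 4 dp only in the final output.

price = 24.2296
boundary = - - 52.4449 45.2785 52.4449 60.7456 70.3600
tree:
24.2296
30.9809 16.9350
38.3051 23.1008 10.2359
45.4715 30.3840 15.2098 4.8075
51.6587 38.3051 21.8395 7.9853 1.3269
57.0004 45.4715 30.0044 12.9643 2.5352 0.0000
61.6121 51.6587 38.3051 20.3900 4.8435 0.0000 0.0000
65.5937 57.0004 45.4715 30.0044 9.2538 0.0000 0.0000 0.0000

params: Δt=0.18786 u=1.15827 d=0.86335 q=0.47482 e^(-rΔt)=0.99662
t_7 payoffs: 65.5937 57.0004 45.4715 30.0044 9.2538 0.0000 0.0000 0.0000
t_6: node(6,0) S=29.1379 payoff=61.6121 vs cont=61.3058 → 61.6121 [stop]  node(6,1) S=39.0913 payoff=51.6587 vs cont=51.3523 → 51.6587 [stop]  node(6,2) S=52.4449 payoff=38.3051 vs cont=37.9988 → 38.3051 [stop]  node(6,3) S=70.3600 payoff=20.3900 vs cont=20.0837 → 20.3900 [stop]  node(6,4) S=94.3949 payoff=0.0000 vs cont=4.8435 → 4.8435 [wait]  node(6,5) S=126.6401 payoff=0.0000 vs cont=0.0000 → 0.0000 [wait]  node(6,6) S=169.9002 payoff=0.0000 vs cont=0.0000 → 0.0000 [wait]  ⇒ S*(6)=70.3600
t_5: node(5,0) S=33.7496 payoff=57.0004 vs cont=56.6940 → 57.0004 [stop]  node(5,1) S=45.2785 payoff=45.4715 vs cont=45.1652 → 45.4715 [stop]  node(5,2) S=60.7456 payoff=30.0044 vs cont=29.6981 → 30.0044 [stop]  node(5,3) S=81.4962 payoff=9.2538 vs cont=12.9643 → 12.9643 [wait]  node(5,4) S=109.3352 payoff=0.0000 vs cont=2.5352 → 2.5352 [wait]  node(5,5) S=146.6839 payoff=0.0000 vs cont=0.0000 → 0.0000 [wait]  ⇒ S*(5)=60.7456
t_4: node(4,0) S=39.0913 payoff=51.6587 vs cont=51.3523 → 51.6587 [stop]  node(4,1) S=52.4449 payoff=38.3051 vs cont=37.9988 → 38.3051 [stop]  node(4,2) S=70.3600 payoff=20.3900 vs cont=21.8395 → 21.8395 [wait]  node(4,3) S=94.3949 payoff=0.0000 vs cont=7.9853 → 7.9853 [wait]  node(4,4) S=126.6401 payoff=0.0000 vs cont=1.3269 → 1.3269 [wait]  ⇒ S*(4)=52.4449
t_3: node(3,0) S=45.2785 payoff=45.4715 vs cont=45.1652 → 45.4715 [stop]  node(3,1) S=60.7456 payoff=30.0044 vs cont=30.3840 → 30.3840 [wait]  node(3,2) S=81.4962 payoff=9.2538 vs cont=15.2098 → 15.2098 [wait]  node(3,3) S=109.3352 payoff=0.0000 vs cont=4.8075 → 4.8075 [wait]  ⇒ S*(3)=45.2785
t_2: node(2,0) S=52.4449 payoff=38.3051 vs cont=38.1784 → 38.3051 [stop]  node(2,1) S=70.3600 payoff=20.3900 vs cont=23.1008 → 23.1008 [wait]  node(2,2) S=94.3949 payoff=0.0000 vs cont=10.2359 → 10.2359 [wait]  ⇒ S*(2)=52.4449
t_1: node(1,0) S=60.7456 payoff=30.0044 vs cont=30.9809 → 30.9809 [wait]  node(1,1) S=81.4962 payoff=9.2538 vs cont=16.9350 → 16.9350 [wait]  ⇒ S*(1)=-
t_0: node(0,0) S=70.3600 payoff=20.3900 vs cont=24.2296 → 24.2296 [wait]  ⇒ S*(0)=-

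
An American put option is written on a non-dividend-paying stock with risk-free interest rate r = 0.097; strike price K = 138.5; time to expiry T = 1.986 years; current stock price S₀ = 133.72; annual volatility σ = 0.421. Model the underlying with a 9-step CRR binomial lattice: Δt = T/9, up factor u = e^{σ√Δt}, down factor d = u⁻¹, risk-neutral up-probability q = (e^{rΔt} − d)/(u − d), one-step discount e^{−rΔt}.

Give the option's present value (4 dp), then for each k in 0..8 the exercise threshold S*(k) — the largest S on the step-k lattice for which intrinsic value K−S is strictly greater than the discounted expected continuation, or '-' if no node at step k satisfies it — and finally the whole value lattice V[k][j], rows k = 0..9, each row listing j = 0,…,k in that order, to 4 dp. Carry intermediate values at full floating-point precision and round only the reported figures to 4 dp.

Δt=0.22067, u=1.21868, d=0.82056, q=0.50506, disc=e^(-rΔt)=0.97882
k=9 terminal: V=max(K-S,0) → 115.9472 105.0052 88.7545 64.6193 28.7744 0.0000 0.0000 0.0000 0.0000 0.0000
k=8: j=0 S=27.4846 intr=111.0154 cont=108.0824 V=111.0154[EX]; j=1 S=40.8193 intr=97.6807 cont=94.7476 V=97.6807[EX]; j=2 S=60.6237 intr=77.8763 cont=74.9432 V=77.8763[EX]; j=3 S=90.0367 intr=48.4633 cont=45.5303 V=48.4633[EX]; j=4 S=133.7200 intr=4.7800 cont=13.9399 V=13.9399[hold]; j=5 S=198.5973 intr=0.0000 cont=0.0000 V=0.0000[hold]; j=6 S=294.9512 intr=0.0000 cont=0.0000 V=0.0000[hold]; j=7 S=438.0534 intr=0.0000 cont=0.0000 V=0.0000[hold]; j=8 S=650.5849 intr=0.0000 cont=0.0000 V=0.0000[hold]  S*(8)=90.0367
k=7: j=0 S=33.4948 intr=105.0052 cont=102.0722 V=105.0052[EX]; j=1 S=49.7455 intr=88.7545 cont=85.8214 V=88.7545[EX]; j=2 S=73.8807 intr=64.6193 cont=61.6863 V=64.6193[EX]; j=3 S=109.7256 intr=28.7744 cont=30.3697 V=30.3697[hold]; j=4 S=162.9614 intr=0.0000 cont=6.7533 V=6.7533[hold]; j=5 S=242.0258 intr=0.0000 cont=0.0000 V=0.0000[hold]; j=6 S=359.4501 intr=0.0000 cont=0.0000 V=0.0000[hold]; j=7 S=533.8454 intr=0.0000 cont=0.0000 V=0.0000[hold]  S*(7)=73.8807
k=6: j=0 S=40.8193 intr=97.6807 cont=94.7476 V=97.6807[EX]; j=1 S=60.6237 intr=77.8763 cont=74.9432 V=77.8763[EX]; j=2 S=90.0367 intr=48.4633 cont=46.3190 V=48.4633[EX]; j=3 S=133.7200 intr=4.7800 cont=18.0514 V=18.0514[hold]; j=4 S=198.5973 intr=0.0000 cont=3.2716 V=3.2716[hold]; j=5 S=294.9512 intr=0.0000 cont=0.0000 V=0.0000[hold]; j=6 S=438.0534 intr=0.0000 cont=0.0000 V=0.0000[hold]  S*(6)=90.0367
k=5: j=0 S=49.7455 intr=88.7545 cont=85.8214 V=88.7545[EX]; j=1 S=73.8807 intr=64.6193 cont=61.6863 V=64.6193[EX]; j=2 S=109.7256 intr=28.7744 cont=32.4023 V=32.4023[hold]; j=3 S=162.9614 intr=0.0000 cont=10.3625 V=10.3625[hold]; j=4 S=242.0258 intr=0.0000 cont=1.5850 V=1.5850[hold]; j=5 S=359.4501 intr=0.0000 cont=0.0000 V=0.0000[hold]  S*(5)=73.8807
k=4: j=0 S=60.6237 intr=77.8763 cont=74.9432 V=77.8763[EX]; j=1 S=90.0367 intr=48.4633 cont=47.3238 V=48.4633[EX]; j=2 S=133.7200 intr=4.7800 cont=20.8203 V=20.8203[hold]; j=3 S=198.5973 intr=0.0000 cont=5.8037 V=5.8037[hold]; j=4 S=294.9512 intr=0.0000 cont=0.7678 V=0.7678[hold]  S*(4)=90.0367
k=3: j=0 S=73.8807 intr=64.6193 cont=61.6863 V=64.6193[EX]; j=1 S=109.7256 intr=28.7744 cont=33.7712 V=33.7712[hold]; j=2 S=162.9614 intr=0.0000 cont=12.9557 V=12.9557[hold]; j=3 S=242.0258 intr=0.0000 cont=3.1912 V=3.1912[hold]  S*(3)=73.8807
k=2: j=0 S=90.0367 intr=48.4633 cont=48.0005 V=48.4633[EX]; j=1 S=133.7200 intr=4.7800 cont=22.7655 V=22.7655[hold]; j=2 S=198.5973 intr=0.0000 cont=7.8541 V=7.8541[hold]  S*(2)=90.0367
k=1: j=0 S=109.7256 intr=28.7744 cont=34.7328 V=34.7328[hold]; j=1 S=162.9614 intr=0.0000 cont=14.9117 V=14.9117[hold]  S*(1)=-
k=0: j=0 S=133.7200 intr=4.7800 cont=24.1983 V=24.1983[hold]  S*(0)=-

price = 24.1983
boundary = - - 90.0367 73.8807 90.0367 73.8807 90.0367 73.8807 90.0367
tree:
24.1983
34.7328 14.9117
48.4633 22.7655 7.8541
64.6193 33.7712 12.9557 3.1912
77.8763 48.4633 20.8203 5.8037 0.7678
88.7545 64.6193 32.4023 10.3625 1.5850 0.0000
97.6807 77.8763 48.4633 18.0514 3.2716 0.0000 0.0000
105.0052 88.7545 64.6193 30.3697 6.7533 0.0000 0.0000 0.0000
111.0154 97.6807 77.8763 48.4633 13.9399 0.0000 0.0000 0.0000 0.0000
115.9472 105.0052 88.7545 64.6193 28.7744 0.0000 0.0000 0.0000 0.0000 0.0000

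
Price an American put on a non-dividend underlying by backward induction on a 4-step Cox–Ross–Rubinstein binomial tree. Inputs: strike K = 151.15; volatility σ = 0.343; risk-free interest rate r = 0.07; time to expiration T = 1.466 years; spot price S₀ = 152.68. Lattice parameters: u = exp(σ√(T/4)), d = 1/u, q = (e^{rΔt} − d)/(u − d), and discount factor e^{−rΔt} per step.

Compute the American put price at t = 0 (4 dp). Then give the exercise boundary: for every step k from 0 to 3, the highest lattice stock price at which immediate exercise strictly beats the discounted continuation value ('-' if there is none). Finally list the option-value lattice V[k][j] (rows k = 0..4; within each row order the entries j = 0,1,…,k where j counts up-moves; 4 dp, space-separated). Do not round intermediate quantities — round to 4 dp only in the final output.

Δt=0.36650  u=1.23078  d=0.81249  q=0.51040  discount=0.97467
step 4 (expiry): payoffs max(K−S,0) = 84.6138 50.3594 0.0000 0.0000 0.0000
step 3: (k=3,j=0): S=81.8915, (K−S)⁺=69.2585, hold=65.4300 ⇒ V=69.2585 exercise | (k=3,j=1): S=124.0512, (K−S)⁺=27.0988, hold=24.0315 ⇒ V=27.0988 exercise | (k=3,j=2): S=187.9158, (K−S)⁺=0.0000, hold=0.0000 ⇒ V=0.0000 continue | (k=3,j=3): S=284.6593, (K−S)⁺=0.0000, hold=0.0000 ⇒ V=0.0000 continue  boundary S*=124.0512
step 2: (k=2,j=0): S=100.7906, (K−S)⁺=50.3594, hold=46.5310 ⇒ V=50.3594 exercise | (k=2,j=1): S=152.6800, (K−S)⁺=0.0000, hold=12.9315 ⇒ V=12.9315 continue | (k=2,j=2): S=231.2833, (K−S)⁺=0.0000, hold=0.0000 ⇒ V=0.0000 continue  boundary S*=100.7906
step 1: (k=1,j=0): S=124.0512, (K−S)⁺=27.0988, hold=30.4645 ⇒ V=30.4645 continue | (k=1,j=1): S=187.9158, (K−S)⁺=0.0000, hold=6.1709 ⇒ V=6.1709 continue  boundary S*=-
step 0: (k=0,j=0): S=152.6800, (K−S)⁺=0.0000, hold=17.6075 ⇒ V=17.6075 continue  boundary S*=-

price = 17.6075
boundary = - - 100.7906 124.0512
tree:
17.6075
30.4645 6.1709
50.3594 12.9315 0.0000
69.2585 27.0988 0.0000 0.0000
84.6138 50.3594 0.0000 0.0000 0.0000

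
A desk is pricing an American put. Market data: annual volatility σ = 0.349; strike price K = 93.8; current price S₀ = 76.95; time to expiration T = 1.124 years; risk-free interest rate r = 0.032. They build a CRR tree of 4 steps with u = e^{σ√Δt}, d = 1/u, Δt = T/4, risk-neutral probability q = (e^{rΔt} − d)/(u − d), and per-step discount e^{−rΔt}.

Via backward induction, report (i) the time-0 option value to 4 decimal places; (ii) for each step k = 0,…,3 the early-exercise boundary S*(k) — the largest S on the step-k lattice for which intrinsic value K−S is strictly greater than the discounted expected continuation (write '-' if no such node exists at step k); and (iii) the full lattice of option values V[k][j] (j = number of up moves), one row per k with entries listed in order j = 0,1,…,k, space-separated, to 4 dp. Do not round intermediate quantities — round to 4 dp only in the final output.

price = 21.4743
boundary = - - 53.1517 63.9533
tree:
21.4743
30.2938 12.2545
40.6483 19.5655 4.5069
49.6255 29.8467 8.7144 0.0000
57.0865 40.6483 16.8500 0.0000 0.0000

params: Δt=0.28100 u=1.20322 d=0.83110 q=0.47815 e^(-rΔt)=0.99105
t_4 payoffs: 57.0865 40.6483 16.8500 0.0000 0.0000
t_3: node(3,0) S=44.1745 payoff=49.6255 vs cont=48.7859 → 49.6255 [stop]  node(3,1) S=63.9533 payoff=29.8467 vs cont=29.0070 → 29.8467 [stop]  node(3,2) S=92.5879 payoff=1.2121 vs cont=8.7144 → 8.7144 [wait]  node(3,3) S=134.0435 payoff=0.0000 vs cont=0.0000 → 0.0000 [wait]  ⇒ S*(3)=63.9533
t_2: node(2,0) S=53.1517 payoff=40.6483 vs cont=39.8086 → 40.6483 [stop]  node(2,1) S=76.9500 payoff=16.8500 vs cont=19.5655 → 19.5655 [wait]  node(2,2) S=111.4038 payoff=0.0000 vs cont=4.5069 → 4.5069 [wait]  ⇒ S*(2)=53.1517
t_1: node(1,0) S=63.9533 payoff=29.8467 vs cont=30.2938 → 30.2938 [wait]  node(1,1) S=92.5879 payoff=1.2121 vs cont=12.2545 → 12.2545 [wait]  ⇒ S*(1)=-
t_0: node(0,0) S=76.9500 payoff=16.8500 vs cont=21.4743 → 21.4743 [wait]  ⇒ S*(0)=-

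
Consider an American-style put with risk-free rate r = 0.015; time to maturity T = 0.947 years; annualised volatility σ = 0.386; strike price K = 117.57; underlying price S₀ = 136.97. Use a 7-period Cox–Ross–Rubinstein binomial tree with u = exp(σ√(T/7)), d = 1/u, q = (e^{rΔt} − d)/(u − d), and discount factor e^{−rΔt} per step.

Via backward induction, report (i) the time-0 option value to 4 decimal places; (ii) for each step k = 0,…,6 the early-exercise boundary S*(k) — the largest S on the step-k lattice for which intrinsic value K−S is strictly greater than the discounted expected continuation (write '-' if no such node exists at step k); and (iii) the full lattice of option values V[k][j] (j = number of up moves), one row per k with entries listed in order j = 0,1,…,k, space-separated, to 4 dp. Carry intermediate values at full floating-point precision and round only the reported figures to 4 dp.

Δt=0.13529, u=1.15255, d=0.86764, q=0.47170, disc=e^(-rΔt)=0.99797
k=7 terminal: V=max(K-S,0) → 66.8696 50.2212 28.1061 0.0000 0.0000 0.0000 0.0000 0.0000
k=6: j=0 S=58.4347 intr=59.1353 cont=58.8970 V=59.1353[EX]; j=1 S=77.6227 intr=39.9473 cont=39.7089 V=39.9473[EX]; j=2 S=103.1115 intr=14.4585 cont=14.8185 V=14.8185[hold]; j=3 S=136.9700 intr=0.0000 cont=0.0000 V=0.0000[hold]; j=4 S=181.9465 intr=0.0000 cont=0.0000 V=0.0000[hold]; j=5 S=241.6919 intr=0.0000 cont=0.0000 V=0.0000[hold]; j=6 S=321.0557 intr=0.0000 cont=0.0000 V=0.0000[hold]  S*(6)=77.6227
k=5: j=0 S=67.3488 intr=50.2212 cont=49.9829 V=50.2212[EX]; j=1 S=89.4639 intr=28.1061 cont=28.0372 V=28.1061[EX]; j=2 S=118.8410 intr=0.0000 cont=7.8128 V=7.8128[hold]; j=3 S=157.8645 intr=0.0000 cont=0.0000 V=0.0000[hold]; j=4 S=209.7022 intr=0.0000 cont=0.0000 V=0.0000[hold]; j=5 S=278.5616 intr=0.0000 cont=0.0000 V=0.0000[hold]  S*(5)=89.4639
k=4: j=0 S=77.6227 intr=39.9473 cont=39.7089 V=39.9473[EX]; j=1 S=103.1115 intr=14.4585 cont=18.4962 V=18.4962[hold]; j=2 S=136.9700 intr=0.0000 cont=4.1192 V=4.1192[hold]; j=3 S=181.9465 intr=0.0000 cont=0.0000 V=0.0000[hold]; j=4 S=241.6919 intr=0.0000 cont=0.0000 V=0.0000[hold]  S*(4)=77.6227
k=3: j=0 S=89.4639 intr=28.1061 cont=29.7685 V=29.7685[hold]; j=1 S=118.8410 intr=0.0000 cont=11.6909 V=11.6909[hold]; j=2 S=157.8645 intr=0.0000 cont=2.1718 V=2.1718[hold]; j=3 S=209.7022 intr=0.0000 cont=0.0000 V=0.0000[hold]  S*(3)=-
k=2: j=0 S=103.1115 intr=14.4585 cont=21.1983 V=21.1983[hold]; j=1 S=136.9700 intr=0.0000 cont=7.1862 V=7.1862[hold]; j=2 S=181.9465 intr=0.0000 cont=1.1450 V=1.1450[hold]  S*(2)=-
k=1: j=0 S=118.8410 intr=0.0000 cont=14.5593 V=14.5593[hold]; j=1 S=157.8645 intr=0.0000 cont=4.3278 V=4.3278[hold]  S*(1)=-
k=0: j=0 S=136.9700 intr=0.0000 cont=9.7134 V=9.7134[hold]  S*(0)=-

price = 9.7134
boundary = - - - - 77.6227 89.4639 77.6227
tree:
9.7134
14.5593 4.3278
21.1983 7.1862 1.1450
29.7685 11.6909 2.1718 0.0000
39.9473 18.4962 4.1192 0.0000 0.0000
50.2212 28.1061 7.8128 0.0000 0.0000 0.0000
59.1353 39.9473 14.8185 0.0000 0.0000 0.0000 0.0000
66.8696 50.2212 28.1061 0.0000 0.0000 0.0000 0.0000 0.0000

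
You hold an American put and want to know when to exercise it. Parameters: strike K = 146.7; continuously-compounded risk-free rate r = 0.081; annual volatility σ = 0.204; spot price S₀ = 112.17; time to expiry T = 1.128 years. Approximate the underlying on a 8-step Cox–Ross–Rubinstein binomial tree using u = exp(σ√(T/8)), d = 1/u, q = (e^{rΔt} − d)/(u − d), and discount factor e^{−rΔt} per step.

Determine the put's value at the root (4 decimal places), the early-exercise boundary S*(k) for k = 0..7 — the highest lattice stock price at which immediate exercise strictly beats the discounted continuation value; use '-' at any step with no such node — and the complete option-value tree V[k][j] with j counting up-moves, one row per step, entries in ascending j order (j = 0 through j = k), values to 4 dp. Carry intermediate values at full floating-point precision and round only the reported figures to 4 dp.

price = 34.5300
boundary = 112.1700 121.1001 112.1700 121.1001 112.1700 121.1001 130.7412 121.1001
tree:
34.5300
42.8016 25.5999
50.4632 34.5300 16.4880
57.5599 42.8016 25.5999 9.5453
64.1332 50.4632 34.5300 16.0238 4.5640
70.2218 57.5599 42.8016 25.5999 8.7004 1.3520
75.8614 64.1332 50.4632 34.5300 15.9588 3.0783 0.0000
81.0851 70.2218 57.5599 42.8016 25.5999 7.0090 0.0000 0.0000
85.9237 75.8614 64.1332 50.4632 34.5300 15.9588 0.0000 0.0000 0.0000

Δt=0.14100, u=1.07961, d=0.92626, q=0.55576, disc=e^(-rΔt)=0.98864
k=8 terminal: V=max(K-S,0) → 85.9237 75.8614 64.1332 50.4632 34.5300 15.9588 0.0000 0.0000 0.0000
k=7: j=0 S=65.6149 intr=81.0851 cont=79.4192 V=81.0851[EX]; j=1 S=76.4782 intr=70.2218 cont=68.5559 V=70.2218[EX]; j=2 S=89.1401 intr=57.5599 cont=55.8939 V=57.5599[EX]; j=3 S=103.8984 intr=42.8016 cont=41.1357 V=42.8016[EX]; j=4 S=121.1001 intr=25.5999 cont=23.9340 V=25.5999[EX]; j=5 S=141.1497 intr=5.5503 cont=7.0090 V=7.0090[hold]; j=6 S=164.5189 intr=0.0000 cont=0.0000 V=0.0000[hold]; j=7 S=191.7570 intr=0.0000 cont=0.0000 V=0.0000[hold]  S*(7)=121.1001
k=6: j=0 S=70.8386 intr=75.8614 cont=74.1955 V=75.8614[EX]; j=1 S=82.5668 intr=64.1332 cont=62.4673 V=64.1332[EX]; j=2 S=96.2368 intr=50.4632 cont=48.7973 V=50.4632[EX]; j=3 S=112.1700 intr=34.5300 cont=32.8641 V=34.5300[EX]; j=4 S=130.7412 intr=15.9588 cont=15.0944 V=15.9588[EX]; j=5 S=152.3870 intr=0.0000 cont=3.0783 V=3.0783[hold]; j=6 S=177.6166 intr=0.0000 cont=0.0000 V=0.0000[hold]  S*(6)=130.7412
k=5: j=0 S=76.4782 intr=70.2218 cont=68.5559 V=70.2218[EX]; j=1 S=89.1401 intr=57.5599 cont=55.8939 V=57.5599[EX]; j=2 S=103.8984 intr=42.8016 cont=41.1357 V=42.8016[EX]; j=3 S=121.1001 intr=25.5999 cont=23.9340 V=25.5999[EX]; j=4 S=141.1497 intr=5.5503 cont=8.7004 V=8.7004[hold]; j=5 S=164.5189 intr=0.0000 cont=1.3520 V=1.3520[hold]  S*(5)=121.1001
k=4: j=0 S=82.5668 intr=64.1332 cont=62.4673 V=64.1332[EX]; j=1 S=96.2368 intr=50.4632 cont=48.7973 V=50.4632[EX]; j=2 S=112.1700 intr=34.5300 cont=32.8641 V=34.5300[EX]; j=3 S=130.7412 intr=15.9588 cont=16.0238 V=16.0238[hold]; j=4 S=152.3870 intr=0.0000 cont=4.5640 V=4.5640[hold]  S*(4)=112.1700
k=3: j=0 S=89.1401 intr=57.5599 cont=55.8939 V=57.5599[EX]; j=1 S=103.8984 intr=42.8016 cont=41.1357 V=42.8016[EX]; j=2 S=121.1001 intr=25.5999 cont=23.9696 V=25.5999[EX]; j=3 S=141.1497 intr=5.5503 cont=9.5453 V=9.5453[hold]  S*(3)=121.1001
k=2: j=0 S=96.2368 intr=50.4632 cont=48.7973 V=50.4632[EX]; j=1 S=112.1700 intr=34.5300 cont=32.8641 V=34.5300[EX]; j=2 S=130.7412 intr=15.9588 cont=16.4880 V=16.4880[hold]  S*(2)=112.1700
k=1: j=0 S=103.8984 intr=42.8016 cont=41.1357 V=42.8016[EX]; j=1 S=121.1001 intr=25.5999 cont=24.2247 V=25.5999[EX]  S*(1)=121.1001
k=0: j=0 S=112.1700 intr=34.5300 cont=32.8641 V=34.5300[EX]  S*(0)=112.1700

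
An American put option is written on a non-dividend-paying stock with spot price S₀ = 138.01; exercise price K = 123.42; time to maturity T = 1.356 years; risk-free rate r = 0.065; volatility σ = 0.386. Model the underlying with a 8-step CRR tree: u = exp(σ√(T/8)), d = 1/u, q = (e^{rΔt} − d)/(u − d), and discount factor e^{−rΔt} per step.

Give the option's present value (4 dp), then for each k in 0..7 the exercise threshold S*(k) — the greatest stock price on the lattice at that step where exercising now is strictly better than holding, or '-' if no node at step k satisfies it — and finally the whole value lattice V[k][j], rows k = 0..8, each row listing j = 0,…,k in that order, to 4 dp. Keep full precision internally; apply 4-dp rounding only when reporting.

params: Δt=0.16950 u=1.17224 d=0.85307 q=0.49506 e^(-rΔt)=0.98904
t_8 payoffs: 84.7144 70.2327 50.3326 22.9870 0.0000 0.0000 0.0000 0.0000 0.0000
t_7: node(7,0) S=45.3723 payoff=78.0477 vs cont=76.6953 → 78.0477 [stop]  node(7,1) S=62.3484 payoff=61.0716 vs cont=59.7193 → 61.0716 [stop]  node(7,2) S=85.6760 payoff=37.7440 vs cont=36.3916 → 37.7440 [stop]  node(7,3) S=117.7317 payoff=5.6883 vs cont=11.4798 → 11.4798 [wait]  node(7,4) S=161.7810 payoff=0.0000 vs cont=0.0000 → 0.0000 [wait]  node(7,5) S=222.3114 payoff=0.0000 vs cont=0.0000 → 0.0000 [wait]  node(7,6) S=305.4892 payoff=0.0000 vs cont=0.0000 → 0.0000 [wait]  node(7,7) S=419.7880 payoff=0.0000 vs cont=0.0000 → 0.0000 [wait]  ⇒ S*(7)=85.6760
t_6: node(6,0) S=53.1873 payoff=70.2327 vs cont=68.8804 → 70.2327 [stop]  node(6,1) S=73.0874 payoff=50.3326 vs cont=48.9803 → 50.3326 [stop]  node(6,2) S=100.4330 payoff=22.9870 vs cont=24.4704 → 24.4704 [wait]  node(6,3) S=138.0100 payoff=0.0000 vs cont=5.7331 → 5.7331 [wait]  node(6,4) S=189.6464 payoff=0.0000 vs cont=0.0000 → 0.0000 [wait]  node(6,5) S=260.6026 payoff=0.0000 vs cont=0.0000 → 0.0000 [wait]  node(6,6) S=358.1071 payoff=0.0000 vs cont=0.0000 → 0.0000 [wait]  ⇒ S*(6)=73.0874
t_5: node(5,0) S=62.3484 payoff=61.0716 vs cont=59.7193 → 61.0716 [stop]  node(5,1) S=85.6760 payoff=37.7440 vs cont=37.1180 → 37.7440 [stop]  node(5,2) S=117.7317 payoff=5.6883 vs cont=15.0278 → 15.0278 [wait]  node(5,3) S=161.7810 payoff=0.0000 vs cont=2.8631 → 2.8631 [wait]  node(5,4) S=222.3114 payoff=0.0000 vs cont=0.0000 → 0.0000 [wait]  node(5,5) S=305.4892 payoff=0.0000 vs cont=0.0000 → 0.0000 [wait]  ⇒ S*(5)=85.6760
t_4: node(4,0) S=73.0874 payoff=50.3326 vs cont=48.9803 → 50.3326 [stop]  node(4,1) S=100.4330 payoff=22.9870 vs cont=26.2077 → 26.2077 [wait]  node(4,2) S=138.0100 payoff=0.0000 vs cont=8.9068 → 8.9068 [wait]  node(4,3) S=189.6464 payoff=0.0000 vs cont=1.4298 → 1.4298 [wait]  node(4,4) S=260.6026 payoff=0.0000 vs cont=0.0000 → 0.0000 [wait]  ⇒ S*(4)=73.0874
t_3: node(3,0) S=85.6760 payoff=37.7440 vs cont=37.9686 → 37.9686 [wait]  node(3,1) S=117.7317 payoff=5.6883 vs cont=17.4493 → 17.4493 [wait]  node(3,2) S=161.7810 payoff=0.0000 vs cont=5.1482 → 5.1482 [wait]  node(3,3) S=222.3114 payoff=0.0000 vs cont=0.7141 → 0.7141 [wait]  ⇒ S*(3)=-
t_2: node(2,0) S=100.4330 payoff=22.9870 vs cont=27.5055 → 27.5055 [wait]  node(2,1) S=138.0100 payoff=0.0000 vs cont=11.2350 → 11.2350 [wait]  node(2,2) S=189.6464 payoff=0.0000 vs cont=2.9207 → 2.9207 [wait]  ⇒ S*(2)=-
t_1: node(1,0) S=117.7317 payoff=5.6883 vs cont=19.2375 → 19.2375 [wait]  node(1,1) S=161.7810 payoff=0.0000 vs cont=7.0409 → 7.0409 [wait]  ⇒ S*(1)=-
t_0: node(0,0) S=138.0100 payoff=0.0000 vs cont=13.0548 → 13.0548 [wait]  ⇒ S*(0)=-

price = 13.0548
boundary = - - - - 73.0874 85.6760 73.0874 85.6760
tree:
13.0548
19.2375 7.0409
27.5055 11.2350 2.9207
37.9686 17.4493 5.1482 0.7141
50.3326 26.2077 8.9068 1.4298 0.0000
61.0716 37.7440 15.0278 2.8631 0.0000 0.0000
70.2327 50.3326 24.4704 5.7331 0.0000 0.0000 0.0000
78.0477 61.0716 37.7440 11.4798 0.0000 0.0000 0.0000 0.0000
84.7144 70.2327 50.3326 22.9870 0.0000 0.0000 0.0000 0.0000 0.0000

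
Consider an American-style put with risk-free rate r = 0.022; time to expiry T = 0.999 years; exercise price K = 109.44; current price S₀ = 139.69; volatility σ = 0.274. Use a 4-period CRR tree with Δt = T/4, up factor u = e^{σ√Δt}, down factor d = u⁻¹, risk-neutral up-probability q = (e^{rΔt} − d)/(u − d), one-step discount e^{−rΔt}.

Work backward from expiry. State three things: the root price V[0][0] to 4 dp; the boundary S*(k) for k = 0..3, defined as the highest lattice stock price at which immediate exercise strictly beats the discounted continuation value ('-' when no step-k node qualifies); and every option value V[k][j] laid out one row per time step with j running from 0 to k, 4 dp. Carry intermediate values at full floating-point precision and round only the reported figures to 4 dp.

Δt=0.24975, u=1.14675, d=0.87203, q=0.48588, disc=e^(-rΔt)=0.99452
k=4 terminal: V=max(K-S,0) → 28.6624 3.2147 0.0000 0.0000 0.0000
k=3: j=0 S=92.6317 intr=16.8083 cont=16.2086 V=16.8083[EX]; j=1 S=121.8139 intr=0.0000 cont=1.6437 V=1.6437[hold]; j=2 S=160.1894 intr=0.0000 cont=0.0000 V=0.0000[hold]; j=3 S=210.6547 intr=0.0000 cont=0.0000 V=0.0000[hold]  S*(3)=92.6317
k=2: j=0 S=106.2253 intr=3.2147 cont=9.3885 V=9.3885[hold]; j=1 S=139.6900 intr=0.0000 cont=0.8404 V=0.8404[hold]; j=2 S=183.6972 intr=0.0000 cont=0.0000 V=0.0000[hold]  S*(2)=-
k=1: j=0 S=121.8139 intr=0.0000 cont=5.2065 V=5.2065[hold]; j=1 S=160.1894 intr=0.0000 cont=0.4297 V=0.4297[hold]  S*(1)=-
k=0: j=0 S=139.6900 intr=0.0000 cont=2.8698 V=2.8698[hold]  S*(0)=-

price = 2.8698
boundary = - - - 92.6317
tree:
2.8698
5.2065 0.4297
9.3885 0.8404 0.0000
16.8083 1.6437 0.0000 0.0000
28.6624 3.2147 0.0000 0.0000 0.0000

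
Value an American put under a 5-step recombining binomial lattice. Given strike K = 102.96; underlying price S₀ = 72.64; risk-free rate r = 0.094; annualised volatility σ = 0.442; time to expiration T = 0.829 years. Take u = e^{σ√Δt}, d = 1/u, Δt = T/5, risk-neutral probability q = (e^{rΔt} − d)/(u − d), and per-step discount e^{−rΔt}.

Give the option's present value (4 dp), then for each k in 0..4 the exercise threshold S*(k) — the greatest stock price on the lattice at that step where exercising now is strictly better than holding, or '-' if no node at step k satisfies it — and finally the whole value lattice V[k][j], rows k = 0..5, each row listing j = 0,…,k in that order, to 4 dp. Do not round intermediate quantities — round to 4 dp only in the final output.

Δt=0.16580  u=1.19719  d=0.83529  q=0.49853  discount=0.98454
step 5 (expiry): payoffs max(K−S,0) = 73.4232 60.6261 42.2845 15.9962 0.0000 0.0000
step 4: (k=4,j=0): S=35.3611, (K−S)⁺=67.5989, hold=66.0067 ⇒ V=67.5989 exercise | (k=4,j=1): S=50.6816, (K−S)⁺=52.2784, hold=50.6861 ⇒ V=52.2784 exercise | (k=4,j=2): S=72.6400, (K−S)⁺=30.3200, hold=28.7278 ⇒ V=30.3200 exercise | (k=4,j=3): S=104.1120, (K−S)⁺=0.0000, hold=7.8976 ⇒ V=7.8976 continue | (k=4,j=4): S=149.2197, (K−S)⁺=0.0000, hold=0.0000 ⇒ V=0.0000 continue  boundary S*=72.6400
step 3: (k=3,j=0): S=42.3339, (K−S)⁺=60.6261, hold=59.0339 ⇒ V=60.6261 exercise | (k=3,j=1): S=60.6755, (K−S)⁺=42.2845, hold=40.6923 ⇒ V=42.2845 exercise | (k=3,j=2): S=86.9638, (K−S)⁺=15.9962, hold=18.8457 ⇒ V=18.8457 continue | (k=3,j=3): S=124.6418, (K−S)⁺=0.0000, hold=3.8992 ⇒ V=3.8992 continue  boundary S*=60.6755
step 2: (k=2,j=0): S=50.6816, (K−S)⁺=52.2784, hold=50.6861 ⇒ V=52.2784 exercise | (k=2,j=1): S=72.6400, (K−S)⁺=30.3200, hold=30.1264 ⇒ V=30.3200 exercise | (k=2,j=2): S=104.1120, (K−S)⁺=0.0000, hold=11.2182 ⇒ V=11.2182 continue  boundary S*=72.6400
step 1: (k=1,j=0): S=60.6755, (K−S)⁺=42.2845, hold=40.6923 ⇒ V=42.2845 exercise | (k=1,j=1): S=86.9638, (K−S)⁺=15.9962, hold=20.4756 ⇒ V=20.4756 continue  boundary S*=60.6755
step 0: (k=0,j=0): S=72.6400, (K−S)⁺=30.3200, hold=30.9263 ⇒ V=30.9263 continue  boundary S*=-

price = 30.9263
boundary = - 60.6755 72.6400 60.6755 72.6400
tree:
30.9263
42.2845 20.4756
52.2784 30.3200 11.2182
60.6261 42.2845 18.8457 3.8992
67.5989 52.2784 30.3200 7.8976 0.0000
73.4232 60.6261 42.2845 15.9962 0.0000 0.0000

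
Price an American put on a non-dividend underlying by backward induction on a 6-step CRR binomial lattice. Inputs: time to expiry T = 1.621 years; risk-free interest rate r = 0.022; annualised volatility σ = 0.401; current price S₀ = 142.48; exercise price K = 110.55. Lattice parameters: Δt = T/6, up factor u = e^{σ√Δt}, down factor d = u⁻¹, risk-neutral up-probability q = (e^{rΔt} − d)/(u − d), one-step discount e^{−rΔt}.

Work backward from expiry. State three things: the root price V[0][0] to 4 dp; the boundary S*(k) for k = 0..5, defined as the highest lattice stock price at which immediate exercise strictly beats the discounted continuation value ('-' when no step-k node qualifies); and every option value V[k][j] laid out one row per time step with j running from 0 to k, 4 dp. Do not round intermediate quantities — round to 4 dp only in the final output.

price = 11.9893
boundary = - - - - 61.8976 76.2419
tree:
11.9893
17.8747 5.2980
25.9229 8.7435 1.3585
36.3121 14.1724 2.5414 0.0000
48.6524 22.4262 4.7544 0.0000 0.0000
60.2979 34.3081 8.8944 0.0000 0.0000 0.0000
69.7525 48.6524 16.6396 0.0000 0.0000 0.0000 0.0000

params: Δt=0.27017 u=1.23174 d=0.81186 q=0.46228 e^(-rΔt)=0.99407
t_6 payoffs: 69.7525 48.6524 16.6396 0.0000 0.0000 0.0000 0.0000
t_5: node(5,0) S=50.2521 payoff=60.2979 vs cont=59.6428 → 60.2979 [stop]  node(5,1) S=76.2419 payoff=34.3081 vs cont=33.6529 → 34.3081 [stop]  node(5,2) S=115.6735 payoff=0.0000 vs cont=8.8944 → 8.8944 [wait]  node(5,3) S=175.4987 payoff=0.0000 vs cont=0.0000 → 0.0000 [wait]  node(5,4) S=266.2649 payoff=0.0000 vs cont=0.0000 → 0.0000 [wait]  node(5,5) S=403.9745 payoff=0.0000 vs cont=0.0000 → 0.0000 [wait]  ⇒ S*(5)=76.2419
t_4: node(4,0) S=61.8976 payoff=48.6524 vs cont=47.9973 → 48.6524 [stop]  node(4,1) S=93.9104 payoff=16.6396 vs cont=22.4262 → 22.4262 [wait]  node(4,2) S=142.4800 payoff=0.0000 vs cont=4.7544 → 4.7544 [wait]  node(4,3) S=216.1692 payoff=0.0000 vs cont=0.0000 → 0.0000 [wait]  node(4,4) S=327.9699 payoff=0.0000 vs cont=0.0000 → 0.0000 [wait]  ⇒ S*(4)=61.8976
t_3: node(3,0) S=76.2419 payoff=34.3081 vs cont=36.3121 → 36.3121 [wait]  node(3,1) S=115.6735 payoff=0.0000 vs cont=14.1724 → 14.1724 [wait]  node(3,2) S=175.4987 payoff=0.0000 vs cont=2.5414 → 2.5414 [wait]  node(3,3) S=266.2649 payoff=0.0000 vs cont=0.0000 → 0.0000 [wait]  ⇒ S*(3)=-
t_2: node(2,0) S=93.9104 payoff=16.6396 vs cont=25.9229 → 25.9229 [wait]  node(2,1) S=142.4800 payoff=0.0000 vs cont=8.7435 → 8.7435 [wait]  node(2,2) S=216.1692 payoff=0.0000 vs cont=1.3585 → 1.3585 [wait]  ⇒ S*(2)=-
t_1: node(1,0) S=115.6735 payoff=0.0000 vs cont=17.8747 → 17.8747 [wait]  node(1,1) S=175.4987 payoff=0.0000 vs cont=5.2980 → 5.2980 [wait]  ⇒ S*(1)=-
t_0: node(0,0) S=142.4800 payoff=0.0000 vs cont=11.9893 → 11.9893 [wait]  ⇒ S*(0)=-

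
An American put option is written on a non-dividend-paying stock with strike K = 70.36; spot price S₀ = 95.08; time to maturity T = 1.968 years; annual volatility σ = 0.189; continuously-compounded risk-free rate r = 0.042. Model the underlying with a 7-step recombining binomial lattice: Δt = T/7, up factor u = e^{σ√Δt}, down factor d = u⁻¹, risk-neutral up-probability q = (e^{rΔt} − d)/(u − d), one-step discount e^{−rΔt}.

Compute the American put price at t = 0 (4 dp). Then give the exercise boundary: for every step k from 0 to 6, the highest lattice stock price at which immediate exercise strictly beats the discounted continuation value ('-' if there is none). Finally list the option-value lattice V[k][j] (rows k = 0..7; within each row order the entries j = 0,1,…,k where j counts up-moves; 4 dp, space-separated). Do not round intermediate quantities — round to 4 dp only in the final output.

Δt=0.28114  u=1.10541  d=0.90464  q=0.53413  discount=0.98826
step 7 (expiry): payoffs max(K−S,0) = 23.2151 12.7525 0.0000 0.0000 0.0000 0.0000 0.0000 0.0000
step 6: (k=6,j=0): S=52.1143, (K−S)⁺=18.2457, hold=17.4198 ⇒ V=18.2457 exercise | (k=6,j=1): S=63.6797, (K−S)⁺=6.6803, hold=5.8713 ⇒ V=6.6803 exercise | (k=6,j=2): S=77.8117, (K−S)⁺=0.0000, hold=0.0000 ⇒ V=0.0000 continue | (k=6,j=3): S=95.0800, (K−S)⁺=0.0000, hold=0.0000 ⇒ V=0.0000 continue | (k=6,j=4): S=116.1805, (K−S)⁺=0.0000, hold=0.0000 ⇒ V=0.0000 continue | (k=6,j=5): S=141.9638, (K−S)⁺=0.0000, hold=0.0000 ⇒ V=0.0000 continue | (k=6,j=6): S=173.4689, (K−S)⁺=0.0000, hold=0.0000 ⇒ V=0.0000 continue  boundary S*=63.6797
step 5: (k=5,j=0): S=57.6075, (K−S)⁺=12.7525, hold=11.9266 ⇒ V=12.7525 exercise | (k=5,j=1): S=70.3919, (K−S)⁺=0.0000, hold=3.0756 ⇒ V=3.0756 continue | (k=5,j=2): S=86.0136, (K−S)⁺=0.0000, hold=0.0000 ⇒ V=0.0000 continue | (k=5,j=3): S=105.1021, (K−S)⁺=0.0000, hold=0.0000 ⇒ V=0.0000 continue | (k=5,j=4): S=128.4267, (K−S)⁺=0.0000, hold=0.0000 ⇒ V=0.0000 continue | (k=5,j=5): S=156.9277, (K−S)⁺=0.0000, hold=0.0000 ⇒ V=0.0000 continue  boundary S*=57.6075
step 4: (k=4,j=0): S=63.6797, (K−S)⁺=6.6803, hold=7.4948 ⇒ V=7.4948 continue | (k=4,j=1): S=77.8117, (K−S)⁺=0.0000, hold=1.4160 ⇒ V=1.4160 continue | (k=4,j=2): S=95.0800, (K−S)⁺=0.0000, hold=0.0000 ⇒ V=0.0000 continue | (k=4,j=3): S=116.1805, (K−S)⁺=0.0000, hold=0.0000 ⇒ V=0.0000 continue | (k=4,j=4): S=141.9638, (K−S)⁺=0.0000, hold=0.0000 ⇒ V=0.0000 continue  boundary S*=-
step 3: (k=3,j=0): S=70.3919, (K−S)⁺=0.0000, hold=4.1980 ⇒ V=4.1980 continue | (k=3,j=1): S=86.0136, (K−S)⁺=0.0000, hold=0.6519 ⇒ V=0.6519 continue | (k=3,j=2): S=105.1021, (K−S)⁺=0.0000, hold=0.0000 ⇒ V=0.0000 continue | (k=3,j=3): S=128.4267, (K−S)⁺=0.0000, hold=0.0000 ⇒ V=0.0000 continue  boundary S*=-
step 2: (k=2,j=0): S=77.8117, (K−S)⁺=0.0000, hold=2.2769 ⇒ V=2.2769 continue | (k=2,j=1): S=95.0800, (K−S)⁺=0.0000, hold=0.3001 ⇒ V=0.3001 continue | (k=2,j=2): S=116.1805, (K−S)⁺=0.0000, hold=0.0000 ⇒ V=0.0000 continue  boundary S*=-
step 1: (k=1,j=0): S=86.0136, (K−S)⁺=0.0000, hold=1.2067 ⇒ V=1.2067 continue | (k=1,j=1): S=105.1021, (K−S)⁺=0.0000, hold=0.1382 ⇒ V=0.1382 continue  boundary S*=-
step 0: (k=0,j=0): S=95.0800, (K−S)⁺=0.0000, hold=0.6285 ⇒ V=0.6285 continue  boundary S*=-

price = 0.6285
boundary = - - - - - 57.6075 63.6797
tree:
0.6285
1.2067 0.1382
2.2769 0.3001 0.0000
4.1980 0.6519 0.0000 0.0000
7.4948 1.4160 0.0000 0.0000 0.0000
12.7525 3.0756 0.0000 0.0000 0.0000 0.0000
18.2457 6.6803 0.0000 0.0000 0.0000 0.0000 0.0000
23.2151 12.7525 0.0000 0.0000 0.0000 0.0000 0.0000 0.0000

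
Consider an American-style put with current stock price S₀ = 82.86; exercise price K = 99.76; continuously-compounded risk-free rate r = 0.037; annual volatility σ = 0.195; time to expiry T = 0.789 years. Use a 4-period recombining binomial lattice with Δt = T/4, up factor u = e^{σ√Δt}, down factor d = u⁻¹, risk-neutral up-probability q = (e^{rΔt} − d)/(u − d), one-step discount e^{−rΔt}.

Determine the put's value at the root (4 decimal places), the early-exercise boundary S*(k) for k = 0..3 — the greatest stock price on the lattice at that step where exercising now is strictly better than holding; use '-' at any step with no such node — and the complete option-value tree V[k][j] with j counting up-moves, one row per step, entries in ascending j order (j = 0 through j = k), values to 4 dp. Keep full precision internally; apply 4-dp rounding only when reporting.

params: Δt=0.19725 u=1.09047 d=0.91704 q=0.52060 e^(-rΔt)=0.99273
t_4 payoffs: 41.1601 30.0780 16.9000 1.2299 0.0000
t_3: node(3,0) S=63.9011 payoff=35.8589 vs cont=35.1334 → 35.8589 [stop]  node(3,1) S=75.9859 payoff=23.7741 vs cont=23.0487 → 23.7741 [stop]  node(3,2) S=90.3560 payoff=9.4040 vs cont=8.6786 → 9.4040 [stop]  node(3,3) S=107.4438 payoff=0.0000 vs cont=0.5853 → 0.5853 [wait]  ⇒ S*(3)=90.3560
t_2: node(2,0) S=69.6820 payoff=30.0780 vs cont=29.3526 → 30.0780 [stop]  node(2,1) S=82.8600 payoff=16.9000 vs cont=16.1746 → 16.9000 [stop]  node(2,2) S=98.5301 payoff=1.2299 vs cont=4.7780 → 4.7780 [wait]  ⇒ S*(2)=82.8600
t_1: node(1,0) S=75.9859 payoff=23.7741 vs cont=23.0487 → 23.7741 [stop]  node(1,1) S=90.3560 payoff=9.4040 vs cont=10.5123 → 10.5123 [wait]  ⇒ S*(1)=75.9859
t_0: node(0,0) S=82.8600 payoff=16.9000 vs cont=16.7474 → 16.9000 [stop]  ⇒ S*(0)=82.8600

price = 16.9000
boundary = 82.8600 75.9859 82.8600 90.3560
tree:
16.9000
23.7741 10.5123
30.0780 16.9000 4.7780
35.8589 23.7741 9.4040 0.5853
41.1601 30.0780 16.9000 1.2299 0.0000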